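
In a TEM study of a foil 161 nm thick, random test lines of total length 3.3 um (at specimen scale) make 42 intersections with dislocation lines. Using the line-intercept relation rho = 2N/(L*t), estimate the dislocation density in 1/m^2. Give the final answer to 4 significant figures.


rho = 2N / (L * t)
L = 3.3 um = 3.3e-06 m, t = 161 nm = 1.61e-07 m
rho = 2 * 42 / (3.3e-06 * 1.61e-07)
rho = 1.581e+14 1/m^2


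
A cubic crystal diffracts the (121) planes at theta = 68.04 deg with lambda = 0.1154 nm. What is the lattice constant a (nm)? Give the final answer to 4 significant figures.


d = lambda / (2*sin(theta))
d = 0.1154 / (2*sin(68.04 deg))
d = 0.0622139 nm
a = d * sqrt(h^2+k^2+l^2) = 0.0622139 * sqrt(6)
a = 0.1524 nm


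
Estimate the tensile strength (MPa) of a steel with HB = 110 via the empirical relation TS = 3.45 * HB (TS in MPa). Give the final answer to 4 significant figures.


TS (MPa) = 3.45 * HB
TS = 3.45 * 110
TS = 379.5 MPa


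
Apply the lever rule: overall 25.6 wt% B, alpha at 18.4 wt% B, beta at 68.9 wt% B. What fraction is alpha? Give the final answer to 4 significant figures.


f_alpha = (C_beta - C0) / (C_beta - C_alpha)
f_alpha = (68.9 - 25.6) / (68.9 - 18.4)
f_alpha = 0.8574


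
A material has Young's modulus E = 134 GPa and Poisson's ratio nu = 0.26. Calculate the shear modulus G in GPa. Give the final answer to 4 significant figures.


G = E / (2*(1+nu))
G = 134 / (2*(1+0.26))
G = 53.17 GPa


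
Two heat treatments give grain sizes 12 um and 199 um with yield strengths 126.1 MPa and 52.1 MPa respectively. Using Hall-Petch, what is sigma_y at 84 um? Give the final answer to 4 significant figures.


sigma_y = sigma0 + k / sqrt(d)
1/sqrt(d1) = 1/sqrt(1.2e-05) = 288.675;  1/sqrt(d2) = 70.8881
k = (sigma1 - sigma2) / (1/sqrt(d1) - 1/sqrt(d2)) = (126.1 - 52.1) / (288.675 - 70.8881) = 0.339782 MPa*m^0.5
sigma0 = sigma1 - k/sqrt(d1) = 126.1 - 0.339782*288.675 = 28.0135 MPa
sigma_y(d3) = 28.0135 + 0.339782 / sqrt(8.4e-05) = 65.09 MPa


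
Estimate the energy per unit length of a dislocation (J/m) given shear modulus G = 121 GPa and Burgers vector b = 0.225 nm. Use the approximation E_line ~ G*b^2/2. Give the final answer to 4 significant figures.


E = G*b^2/2
b = 0.225 nm = 2.25e-10 m
G = 121 GPa = 1.21e+11 Pa
E = 0.5 * 1.21e+11 * (2.25e-10)^2
E = 3.063e-09 J/m


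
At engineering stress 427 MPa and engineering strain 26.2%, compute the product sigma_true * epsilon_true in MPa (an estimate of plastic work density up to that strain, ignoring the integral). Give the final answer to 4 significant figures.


sigma_true = sigma_eng * (1 + epsilon_eng)
sigma_true = 427 * (1 + 0.262) = 538.874 MPa
epsilon_true = ln(1 + epsilon_eng)
epsilon_true = ln(1 + 0.262) = 0.232698
sigma_true * epsilon_true = 538.874 * 0.232698 = 125.4 MPa


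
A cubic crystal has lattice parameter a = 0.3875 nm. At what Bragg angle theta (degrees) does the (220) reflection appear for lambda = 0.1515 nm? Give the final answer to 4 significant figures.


d = a / sqrt(h^2+k^2+l^2)
d = 0.3875 / sqrt(8) = 0.137002 nm
lambda = 2*d*sin(theta)  =>  sin(theta) = lambda / (2*d)
sin(theta) = 0.1515 / (2 * 0.137002) = 0.552912
theta = 33.57 deg


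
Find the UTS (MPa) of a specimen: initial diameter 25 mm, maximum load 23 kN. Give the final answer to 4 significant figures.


A0 = pi*(d/2)^2 = pi*(25/2)^2 = 490.874 mm^2
UTS = F_max / A0 = 23*1000 / 490.874
UTS = 46.86 MPa


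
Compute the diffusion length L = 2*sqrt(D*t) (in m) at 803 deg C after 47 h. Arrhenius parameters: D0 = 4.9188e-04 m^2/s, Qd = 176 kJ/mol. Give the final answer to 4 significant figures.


Step 1: D = D0 * exp(-Qd/(R*T))
T = 1076.15 K
D = 4.9188e-04 * exp(-176e3 / (8.314 * 1076.15)) = 1.40859e-12 m^2/s
Step 2: L = 2*sqrt(D*t)
t = 47 h = 169200 s
L = 2*sqrt(1.40859e-12 * 169200) = 9.764e-04 m


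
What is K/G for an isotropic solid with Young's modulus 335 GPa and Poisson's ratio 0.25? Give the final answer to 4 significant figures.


G = E / (2*(1+nu))
G = 335 / (2*(1+0.25)) = 134 GPa
K = E / (3*(1-2*nu))
K = 335 / (3*(1-2*0.25)) = 223.333 GPa
K/G = 223.333 / 134 = 1.667


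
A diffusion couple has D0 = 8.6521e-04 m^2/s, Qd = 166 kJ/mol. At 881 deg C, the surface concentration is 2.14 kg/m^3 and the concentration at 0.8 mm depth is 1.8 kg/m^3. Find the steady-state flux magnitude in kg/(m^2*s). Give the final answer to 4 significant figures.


Step 1: D = D0 * exp(-Qd/(R*T))
T = 881 + 273.15 = 1154.15 K
D = 8.6521e-04 * exp(-166e3 / (8.314 * 1154.15)) = 2.65464e-11 m^2/s
Step 2: J = D * (C1 - C2) / dx
J = 2.65464e-11 * (2.14 - 1.8) / 8e-04
J = 1.128e-08 kg/(m^2*s)


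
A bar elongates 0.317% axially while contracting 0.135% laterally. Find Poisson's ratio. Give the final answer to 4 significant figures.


nu = -epsilon_lat / epsilon_axial
Lateral strain is contraction (negative), so using magnitudes:
nu = 0.135 / 0.317
nu = 0.4259


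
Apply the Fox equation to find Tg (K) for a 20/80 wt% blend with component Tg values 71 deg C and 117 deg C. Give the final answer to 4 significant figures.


1/Tg = w1/Tg1 + w2/Tg2 (in Kelvin)
Tg1 = 344.15 K, Tg2 = 390.15 K
1/Tg = 0.2/344.15 + 0.8/390.15
Tg = 380 K


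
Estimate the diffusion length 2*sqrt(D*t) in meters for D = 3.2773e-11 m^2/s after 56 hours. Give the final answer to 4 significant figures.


t = 56 hr = 201600 s
Diffusion length = 2*sqrt(D*t)
= 2*sqrt(3.2773e-11 * 201600)
= 5.141e-03 m


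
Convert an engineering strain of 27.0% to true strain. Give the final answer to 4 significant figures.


epsilon_true = ln(1 + epsilon_eng)
epsilon_true = ln(1 + 0.27)
epsilon_true = 0.239


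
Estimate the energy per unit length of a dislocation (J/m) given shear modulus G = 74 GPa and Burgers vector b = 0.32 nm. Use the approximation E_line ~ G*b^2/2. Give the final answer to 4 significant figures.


E = G*b^2/2
b = 0.32 nm = 3.2e-10 m
G = 74 GPa = 7.4e+10 Pa
E = 0.5 * 7.4e+10 * (3.2e-10)^2
E = 3.789e-09 J/m


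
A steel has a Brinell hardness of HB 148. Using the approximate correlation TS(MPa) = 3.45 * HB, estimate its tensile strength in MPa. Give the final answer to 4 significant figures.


TS (MPa) = 3.45 * HB
TS = 3.45 * 148
TS = 510.6 MPa


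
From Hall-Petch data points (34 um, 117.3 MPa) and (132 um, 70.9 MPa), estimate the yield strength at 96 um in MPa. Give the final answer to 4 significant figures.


sigma_y = sigma0 + k / sqrt(d)
1/sqrt(d1) = 1/sqrt(3.4e-05) = 171.499;  1/sqrt(d2) = 87.0388
k = (sigma1 - sigma2) / (1/sqrt(d1) - 1/sqrt(d2)) = (117.3 - 70.9) / (171.499 - 87.0388) = 0.549374 MPa*m^0.5
sigma0 = sigma1 - k/sqrt(d1) = 117.3 - 0.549374*171.499 = 23.0831 MPa
sigma_y(d3) = 23.0831 + 0.549374 / sqrt(9.6e-05) = 79.15 MPa


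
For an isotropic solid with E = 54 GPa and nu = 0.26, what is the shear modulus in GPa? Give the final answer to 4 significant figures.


G = E / (2*(1+nu))
G = 54 / (2*(1+0.26))
G = 21.43 GPa


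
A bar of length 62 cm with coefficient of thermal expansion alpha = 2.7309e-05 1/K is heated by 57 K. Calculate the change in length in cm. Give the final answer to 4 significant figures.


dL = L0 * alpha * dT
dL = 62 * 2.7309e-05 * 57
dL = 0.09651 cm


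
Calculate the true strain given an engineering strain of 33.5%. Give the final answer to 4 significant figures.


epsilon_true = ln(1 + epsilon_eng)
epsilon_true = ln(1 + 0.335)
epsilon_true = 0.2889


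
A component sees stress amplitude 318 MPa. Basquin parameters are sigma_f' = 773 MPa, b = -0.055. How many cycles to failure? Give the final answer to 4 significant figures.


sigma_a = sigma_f' * (2*Nf)^b
2*Nf = (sigma_a / sigma_f')^(1/b)
2*Nf = (318 / 773)^(1/-0.055)
2*Nf = 1.032e+07
Nf = 5.16e+06 cycles


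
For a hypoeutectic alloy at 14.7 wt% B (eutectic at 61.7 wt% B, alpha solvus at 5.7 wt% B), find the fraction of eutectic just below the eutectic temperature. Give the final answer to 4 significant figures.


f_primary = (C_e - C0) / (C_e - C_alpha_max)
f_primary = (61.7 - 14.7) / (61.7 - 5.7)
f_primary = 0.839286
f_eutectic = 1 - 0.839286 = 0.1607


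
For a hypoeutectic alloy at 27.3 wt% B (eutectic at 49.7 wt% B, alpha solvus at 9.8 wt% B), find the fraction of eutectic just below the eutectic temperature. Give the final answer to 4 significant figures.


f_primary = (C_e - C0) / (C_e - C_alpha_max)
f_primary = (49.7 - 27.3) / (49.7 - 9.8)
f_primary = 0.561404
f_eutectic = 1 - 0.561404 = 0.4386


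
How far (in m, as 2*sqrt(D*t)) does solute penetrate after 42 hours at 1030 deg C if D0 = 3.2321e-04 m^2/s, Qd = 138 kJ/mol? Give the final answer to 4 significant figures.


Step 1: D = D0 * exp(-Qd/(R*T))
T = 1303.15 K
D = 3.2321e-04 * exp(-138e3 / (8.314 * 1303.15)) = 9.50124e-10 m^2/s
Step 2: L = 2*sqrt(D*t)
t = 42 h = 151200 s
L = 2*sqrt(9.50124e-10 * 151200) = 0.02397 m


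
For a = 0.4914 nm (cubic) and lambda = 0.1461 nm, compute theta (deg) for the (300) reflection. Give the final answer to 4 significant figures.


d = a / sqrt(h^2+k^2+l^2)
d = 0.4914 / sqrt(9) = 0.1638 nm
lambda = 2*d*sin(theta)  =>  sin(theta) = lambda / (2*d)
sin(theta) = 0.1461 / (2 * 0.1638) = 0.445971
theta = 26.49 deg


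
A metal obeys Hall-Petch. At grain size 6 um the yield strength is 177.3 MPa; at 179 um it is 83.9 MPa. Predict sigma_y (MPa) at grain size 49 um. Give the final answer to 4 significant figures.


sigma_y = sigma0 + k / sqrt(d)
1/sqrt(d1) = 1/sqrt(6e-06) = 408.248;  1/sqrt(d2) = 74.7435
k = (sigma1 - sigma2) / (1/sqrt(d1) - 1/sqrt(d2)) = (177.3 - 83.9) / (408.248 - 74.7435) = 0.280056 MPa*m^0.5
sigma0 = sigma1 - k/sqrt(d1) = 177.3 - 0.280056*408.248 = 62.9676 MPa
sigma_y(d3) = 62.9676 + 0.280056 / sqrt(4.9e-05) = 103 MPa


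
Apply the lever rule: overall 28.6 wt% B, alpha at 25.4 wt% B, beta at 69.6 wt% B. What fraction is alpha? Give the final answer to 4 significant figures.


f_alpha = (C_beta - C0) / (C_beta - C_alpha)
f_alpha = (69.6 - 28.6) / (69.6 - 25.4)
f_alpha = 0.9276


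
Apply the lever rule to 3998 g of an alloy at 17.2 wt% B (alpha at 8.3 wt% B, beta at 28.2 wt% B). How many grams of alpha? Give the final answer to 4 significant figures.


f_alpha = (C_beta - C0) / (C_beta - C_alpha)
f_alpha = (28.2 - 17.2) / (28.2 - 8.3) = 0.552764
m_alpha = f_alpha * m_total = 0.552764 * 3998 = 2210 g


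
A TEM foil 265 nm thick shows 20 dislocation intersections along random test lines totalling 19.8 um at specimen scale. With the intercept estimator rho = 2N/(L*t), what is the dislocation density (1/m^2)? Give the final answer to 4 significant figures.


rho = 2N / (L * t)
L = 19.8 um = 1.98e-05 m, t = 265 nm = 2.65e-07 m
rho = 2 * 20 / (1.98e-05 * 2.65e-07)
rho = 7.623e+12 1/m^2


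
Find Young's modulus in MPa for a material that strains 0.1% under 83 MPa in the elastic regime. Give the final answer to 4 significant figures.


E = sigma / epsilon
epsilon = 0.1% = 1e-03
E = 83 / 1e-03
E = 83000 MPa


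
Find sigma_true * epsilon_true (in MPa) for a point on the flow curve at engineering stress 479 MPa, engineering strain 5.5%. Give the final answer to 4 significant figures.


sigma_true = sigma_eng * (1 + epsilon_eng)
sigma_true = 479 * (1 + 0.055) = 505.345 MPa
epsilon_true = ln(1 + epsilon_eng)
epsilon_true = ln(1 + 0.055) = 0.0535408
sigma_true * epsilon_true = 505.345 * 0.0535408 = 27.06 MPa


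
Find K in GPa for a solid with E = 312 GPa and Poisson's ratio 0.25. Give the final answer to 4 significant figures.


K = E / (3*(1-2*nu))
K = 312 / (3*(1-2*0.25))
K = 208 GPa


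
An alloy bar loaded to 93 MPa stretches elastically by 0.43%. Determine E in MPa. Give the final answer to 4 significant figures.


E = sigma / epsilon
epsilon = 0.43% = 4.3e-03
E = 93 / 4.3e-03
E = 21630 MPa


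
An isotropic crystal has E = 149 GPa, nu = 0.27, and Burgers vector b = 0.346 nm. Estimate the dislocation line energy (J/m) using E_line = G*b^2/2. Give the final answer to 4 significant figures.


Step 1: G = E / (2*(1+nu))
G = 149 / (2*(1+0.27)) = 58.6614 GPa = 5.86614e+10 Pa
Step 2: E_line = G*b^2/2
b = 0.346 nm = 3.46e-10 m
E_line = 0.5 * 5.86614e+10 * (3.46e-10)^2 = 3.511e-09 J/m


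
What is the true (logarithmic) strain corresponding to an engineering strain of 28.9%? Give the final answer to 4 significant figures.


epsilon_true = ln(1 + epsilon_eng)
epsilon_true = ln(1 + 0.289)
epsilon_true = 0.2539


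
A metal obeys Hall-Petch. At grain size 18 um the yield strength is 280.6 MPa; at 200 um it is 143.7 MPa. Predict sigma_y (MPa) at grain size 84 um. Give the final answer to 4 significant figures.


sigma_y = sigma0 + k / sqrt(d)
1/sqrt(d1) = 1/sqrt(1.8e-05) = 235.702;  1/sqrt(d2) = 70.7107
k = (sigma1 - sigma2) / (1/sqrt(d1) - 1/sqrt(d2)) = (280.6 - 143.7) / (235.702 - 70.7107) = 0.829739 MPa*m^0.5
sigma0 = sigma1 - k/sqrt(d1) = 280.6 - 0.829739*235.702 = 85.0286 MPa
sigma_y(d3) = 85.0286 + 0.829739 / sqrt(8.4e-05) = 175.6 MPa


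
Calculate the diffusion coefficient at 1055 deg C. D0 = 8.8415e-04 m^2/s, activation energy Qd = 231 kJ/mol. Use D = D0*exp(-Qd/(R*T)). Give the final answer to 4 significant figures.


D = D0 * exp(-Qd / (R*T))
T = 1328.15 K
D = 8.8415e-04 * exp(-231e3 / (8.314 * 1328.15))
D = 7.265e-13 m^2/s


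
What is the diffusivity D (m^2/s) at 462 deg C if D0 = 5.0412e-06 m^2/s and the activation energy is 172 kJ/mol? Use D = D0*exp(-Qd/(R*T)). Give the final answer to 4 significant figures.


D = D0 * exp(-Qd / (R*T))
T = 735.15 K
D = 5.0412e-06 * exp(-172e3 / (8.314 * 735.15))
D = 3.027e-18 m^2/s


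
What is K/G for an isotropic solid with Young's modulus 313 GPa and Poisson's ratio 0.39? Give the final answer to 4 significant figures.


G = E / (2*(1+nu))
G = 313 / (2*(1+0.39)) = 112.59 GPa
K = E / (3*(1-2*nu))
K = 313 / (3*(1-2*0.39)) = 474.242 GPa
K/G = 474.242 / 112.59 = 4.212


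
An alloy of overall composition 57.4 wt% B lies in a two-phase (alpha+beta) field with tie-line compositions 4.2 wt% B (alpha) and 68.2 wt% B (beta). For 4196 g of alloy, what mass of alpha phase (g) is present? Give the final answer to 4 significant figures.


f_alpha = (C_beta - C0) / (C_beta - C_alpha)
f_alpha = (68.2 - 57.4) / (68.2 - 4.2) = 0.16875
m_alpha = f_alpha * m_total = 0.16875 * 4196 = 708.1 g


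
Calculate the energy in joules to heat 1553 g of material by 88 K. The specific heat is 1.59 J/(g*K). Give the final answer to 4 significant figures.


Q = m * cp * dT
Q = 1553 * 1.59 * 88
Q = 217300 J


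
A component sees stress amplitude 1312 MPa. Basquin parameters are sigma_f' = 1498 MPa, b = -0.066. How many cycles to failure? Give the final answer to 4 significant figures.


sigma_a = sigma_f' * (2*Nf)^b
2*Nf = (sigma_a / sigma_f')^(1/b)
2*Nf = (1312 / 1498)^(1/-0.066)
2*Nf = 7.45407
Nf = 3.727 cycles


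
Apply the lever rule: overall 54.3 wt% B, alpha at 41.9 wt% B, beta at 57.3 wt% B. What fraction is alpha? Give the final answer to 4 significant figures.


f_alpha = (C_beta - C0) / (C_beta - C_alpha)
f_alpha = (57.3 - 54.3) / (57.3 - 41.9)
f_alpha = 0.1948


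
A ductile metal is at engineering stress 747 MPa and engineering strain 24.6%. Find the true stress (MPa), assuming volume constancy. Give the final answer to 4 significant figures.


sigma_true = sigma_eng * (1 + epsilon_eng)
sigma_true = 747 * (1 + 0.246)
sigma_true = 930.8 MPa


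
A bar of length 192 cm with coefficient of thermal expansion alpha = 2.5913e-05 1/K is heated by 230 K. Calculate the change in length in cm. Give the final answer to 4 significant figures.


dL = L0 * alpha * dT
dL = 192 * 2.5913e-05 * 230
dL = 1.144 cm


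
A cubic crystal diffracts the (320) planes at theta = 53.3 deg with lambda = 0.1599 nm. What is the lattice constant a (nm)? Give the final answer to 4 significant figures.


d = lambda / (2*sin(theta))
d = 0.1599 / (2*sin(53.3 deg))
d = 0.0997162 nm
a = d * sqrt(h^2+k^2+l^2) = 0.0997162 * sqrt(13)
a = 0.3595 nm


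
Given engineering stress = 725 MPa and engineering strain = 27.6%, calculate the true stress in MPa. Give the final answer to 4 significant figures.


sigma_true = sigma_eng * (1 + epsilon_eng)
sigma_true = 725 * (1 + 0.276)
sigma_true = 925.1 MPa


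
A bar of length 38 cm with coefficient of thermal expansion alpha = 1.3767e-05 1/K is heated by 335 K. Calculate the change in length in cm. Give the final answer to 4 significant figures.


dL = L0 * alpha * dT
dL = 38 * 1.3767e-05 * 335
dL = 0.1753 cm


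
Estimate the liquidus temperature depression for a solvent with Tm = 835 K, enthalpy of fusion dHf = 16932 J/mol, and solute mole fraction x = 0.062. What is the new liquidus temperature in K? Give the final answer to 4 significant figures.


dT = R*Tm^2*x / dHf
dT = 8.314 * 835^2 * 0.062 / 16932
dT = 21.2259 K
T_new = 835 - 21.2259 = 813.8 K


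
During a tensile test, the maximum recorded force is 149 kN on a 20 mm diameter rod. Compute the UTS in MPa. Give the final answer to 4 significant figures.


A0 = pi*(d/2)^2 = pi*(20/2)^2 = 314.159 mm^2
UTS = F_max / A0 = 149*1000 / 314.159
UTS = 474.3 MPa


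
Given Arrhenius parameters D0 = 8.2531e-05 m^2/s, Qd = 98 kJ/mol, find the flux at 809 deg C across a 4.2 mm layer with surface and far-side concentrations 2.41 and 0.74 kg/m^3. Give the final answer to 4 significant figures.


Step 1: D = D0 * exp(-Qd/(R*T))
T = 809 + 273.15 = 1082.15 K
D = 8.2531e-05 * exp(-98e3 / (8.314 * 1082.15)) = 1.53481e-09 m^2/s
Step 2: J = D * (C1 - C2) / dx
J = 1.53481e-09 * (2.41 - 0.74) / 4.2e-03
J = 6.103e-07 kg/(m^2*s)


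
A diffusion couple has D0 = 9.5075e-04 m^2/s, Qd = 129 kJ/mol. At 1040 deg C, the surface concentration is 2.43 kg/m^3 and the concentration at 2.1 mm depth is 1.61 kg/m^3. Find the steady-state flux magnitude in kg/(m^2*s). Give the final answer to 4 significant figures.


Step 1: D = D0 * exp(-Qd/(R*T))
T = 1040 + 273.15 = 1313.15 K
D = 9.5075e-04 * exp(-129e3 / (8.314 * 1313.15)) = 7.02269e-09 m^2/s
Step 2: J = D * (C1 - C2) / dx
J = 7.02269e-09 * (2.43 - 1.61) / 2.1e-03
J = 2.742e-06 kg/(m^2*s)


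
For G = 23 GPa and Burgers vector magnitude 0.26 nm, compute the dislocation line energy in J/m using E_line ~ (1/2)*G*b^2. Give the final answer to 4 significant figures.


E = G*b^2/2
b = 0.26 nm = 2.6e-10 m
G = 23 GPa = 2.3e+10 Pa
E = 0.5 * 2.3e+10 * (2.6e-10)^2
E = 7.774e-10 J/m


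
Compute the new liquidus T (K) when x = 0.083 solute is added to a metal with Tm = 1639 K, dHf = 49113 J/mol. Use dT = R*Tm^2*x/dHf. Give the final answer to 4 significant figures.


dT = R*Tm^2*x / dHf
dT = 8.314 * 1639^2 * 0.083 / 49113
dT = 37.7441 K
T_new = 1639 - 37.7441 = 1601 K


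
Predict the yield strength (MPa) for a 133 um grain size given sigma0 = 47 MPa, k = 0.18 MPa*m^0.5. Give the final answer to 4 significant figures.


sigma_y = sigma0 + k / sqrt(d)
d = 133 um = 1.33e-04 m
sigma_y = 47 + 0.18 / sqrt(1.33e-04)
sigma_y = 62.61 MPa


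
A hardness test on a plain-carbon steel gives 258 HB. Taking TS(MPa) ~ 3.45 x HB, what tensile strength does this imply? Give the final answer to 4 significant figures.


TS (MPa) = 3.45 * HB
TS = 3.45 * 258
TS = 890.1 MPa


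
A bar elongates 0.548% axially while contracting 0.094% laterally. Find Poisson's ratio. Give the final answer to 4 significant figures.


nu = -epsilon_lat / epsilon_axial
Lateral strain is contraction (negative), so using magnitudes:
nu = 0.094 / 0.548
nu = 0.1715


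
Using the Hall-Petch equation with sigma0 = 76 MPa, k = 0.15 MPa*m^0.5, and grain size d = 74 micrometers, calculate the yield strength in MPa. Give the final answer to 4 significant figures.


sigma_y = sigma0 + k / sqrt(d)
d = 74 um = 7.4e-05 m
sigma_y = 76 + 0.15 / sqrt(7.4e-05)
sigma_y = 93.44 MPa


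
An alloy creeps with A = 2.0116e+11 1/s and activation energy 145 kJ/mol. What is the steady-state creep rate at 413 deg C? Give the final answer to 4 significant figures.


rate = A * exp(-Q / (R*T))
T = 413 + 273.15 = 686.15 K
rate = 2.0116e+11 * exp(-145e3 / (8.314 * 686.15))
rate = 1.84 1/s


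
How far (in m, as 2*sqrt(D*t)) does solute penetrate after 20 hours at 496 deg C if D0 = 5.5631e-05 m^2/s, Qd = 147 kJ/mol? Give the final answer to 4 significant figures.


Step 1: D = D0 * exp(-Qd/(R*T))
T = 769.15 K
D = 5.5631e-05 * exp(-147e3 / (8.314 * 769.15)) = 5.77921e-15 m^2/s
Step 2: L = 2*sqrt(D*t)
t = 20 h = 72000 s
L = 2*sqrt(5.77921e-15 * 72000) = 4.08e-05 m


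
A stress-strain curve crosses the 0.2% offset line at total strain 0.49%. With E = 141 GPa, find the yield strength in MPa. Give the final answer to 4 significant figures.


Offset strain = 0.002
Elastic strain at yield = total_strain - offset = 4.9e-03 - 0.002 = 2.9e-03
sigma_y = E * elastic_strain = 141000 * 2.9e-03
sigma_y = 408.9 MPa


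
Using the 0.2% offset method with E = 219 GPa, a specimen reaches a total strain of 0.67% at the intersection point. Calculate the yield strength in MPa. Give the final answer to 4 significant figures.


Offset strain = 0.002
Elastic strain at yield = total_strain - offset = 6.7e-03 - 0.002 = 4.7e-03
sigma_y = E * elastic_strain = 219000 * 4.7e-03
sigma_y = 1029 MPa


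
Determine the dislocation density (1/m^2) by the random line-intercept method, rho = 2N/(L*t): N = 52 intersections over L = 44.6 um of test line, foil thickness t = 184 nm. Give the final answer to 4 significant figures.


rho = 2N / (L * t)
L = 44.6 um = 4.46e-05 m, t = 184 nm = 1.84e-07 m
rho = 2 * 52 / (4.46e-05 * 1.84e-07)
rho = 1.267e+13 1/m^2


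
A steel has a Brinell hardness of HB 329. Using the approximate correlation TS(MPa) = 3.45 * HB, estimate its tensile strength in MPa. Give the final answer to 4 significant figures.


TS (MPa) = 3.45 * HB
TS = 3.45 * 329
TS = 1135 MPa


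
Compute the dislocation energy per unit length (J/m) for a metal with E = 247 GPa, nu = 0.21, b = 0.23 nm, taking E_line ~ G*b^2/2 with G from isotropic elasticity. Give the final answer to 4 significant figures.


Step 1: G = E / (2*(1+nu))
G = 247 / (2*(1+0.21)) = 102.066 GPa = 1.02066e+11 Pa
Step 2: E_line = G*b^2/2
b = 0.23 nm = 2.3e-10 m
E_line = 0.5 * 1.02066e+11 * (2.3e-10)^2 = 2.7e-09 J/m


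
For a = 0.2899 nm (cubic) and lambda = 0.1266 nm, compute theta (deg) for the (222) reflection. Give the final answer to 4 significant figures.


d = a / sqrt(h^2+k^2+l^2)
d = 0.2899 / sqrt(12) = 0.0836869 nm
lambda = 2*d*sin(theta)  =>  sin(theta) = lambda / (2*d)
sin(theta) = 0.1266 / (2 * 0.0836869) = 0.756391
theta = 49.15 deg


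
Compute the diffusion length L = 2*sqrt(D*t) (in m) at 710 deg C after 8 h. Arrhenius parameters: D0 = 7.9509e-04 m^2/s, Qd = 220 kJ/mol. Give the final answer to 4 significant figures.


Step 1: D = D0 * exp(-Qd/(R*T))
T = 983.15 K
D = 7.9509e-04 * exp(-220e3 / (8.314 * 983.15)) = 1.62712e-15 m^2/s
Step 2: L = 2*sqrt(D*t)
t = 8 h = 28800 s
L = 2*sqrt(1.62712e-15 * 28800) = 1.369e-05 m


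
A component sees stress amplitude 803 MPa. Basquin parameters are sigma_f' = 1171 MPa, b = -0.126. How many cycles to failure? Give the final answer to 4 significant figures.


sigma_a = sigma_f' * (2*Nf)^b
2*Nf = (sigma_a / sigma_f')^(1/b)
2*Nf = (803 / 1171)^(1/-0.126)
2*Nf = 19.9677
Nf = 9.984 cycles


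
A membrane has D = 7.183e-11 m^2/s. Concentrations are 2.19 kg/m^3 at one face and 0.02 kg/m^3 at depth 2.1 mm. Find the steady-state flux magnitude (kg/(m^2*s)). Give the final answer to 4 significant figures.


J = -D * (dC/dx) = D * (C1 - C2) / dx
J = 7.183e-11 * (2.19 - 0.02) / 2.1e-03
J = 7.422e-08 kg/(m^2*s)


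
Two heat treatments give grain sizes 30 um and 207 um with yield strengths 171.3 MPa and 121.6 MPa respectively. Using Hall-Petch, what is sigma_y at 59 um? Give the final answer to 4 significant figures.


sigma_y = sigma0 + k / sqrt(d)
1/sqrt(d1) = 1/sqrt(3e-05) = 182.574;  1/sqrt(d2) = 69.5048
k = (sigma1 - sigma2) / (1/sqrt(d1) - 1/sqrt(d2)) = (171.3 - 121.6) / (182.574 - 69.5048) = 0.439553 MPa*m^0.5
sigma0 = sigma1 - k/sqrt(d1) = 171.3 - 0.439553*182.574 = 91.0489 MPa
sigma_y(d3) = 91.0489 + 0.439553 / sqrt(5.9e-05) = 148.3 MPa


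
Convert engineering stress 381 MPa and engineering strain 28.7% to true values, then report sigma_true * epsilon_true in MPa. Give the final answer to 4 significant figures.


sigma_true = sigma_eng * (1 + epsilon_eng)
sigma_true = 381 * (1 + 0.287) = 490.347 MPa
epsilon_true = ln(1 + epsilon_eng)
epsilon_true = ln(1 + 0.287) = 0.252314
sigma_true * epsilon_true = 490.347 * 0.252314 = 123.7 MPa


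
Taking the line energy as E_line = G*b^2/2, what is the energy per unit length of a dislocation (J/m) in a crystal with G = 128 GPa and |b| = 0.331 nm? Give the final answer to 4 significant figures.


E = G*b^2/2
b = 0.331 nm = 3.31e-10 m
G = 128 GPa = 1.28e+11 Pa
E = 0.5 * 1.28e+11 * (3.31e-10)^2
E = 7.012e-09 J/m


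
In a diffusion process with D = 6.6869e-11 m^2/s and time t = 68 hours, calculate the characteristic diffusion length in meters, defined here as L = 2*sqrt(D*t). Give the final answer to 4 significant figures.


t = 68 hr = 244800 s
Diffusion length = 2*sqrt(D*t)
= 2*sqrt(6.6869e-11 * 244800)
= 8.092e-03 m


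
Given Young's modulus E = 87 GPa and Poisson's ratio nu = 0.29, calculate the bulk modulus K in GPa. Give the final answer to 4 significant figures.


K = E / (3*(1-2*nu))
K = 87 / (3*(1-2*0.29))
K = 69.05 GPa


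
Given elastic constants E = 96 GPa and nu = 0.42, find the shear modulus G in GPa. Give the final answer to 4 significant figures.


G = E / (2*(1+nu))
G = 96 / (2*(1+0.42))
G = 33.8 GPa


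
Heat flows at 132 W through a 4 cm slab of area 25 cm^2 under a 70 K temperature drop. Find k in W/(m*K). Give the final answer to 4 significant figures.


k = Q*L / (A*dT)
L = 0.04 m, A = 2.5e-03 m^2
k = 132 * 0.04 / (2.5e-03 * 70)
k = 30.17 W/(m*K)


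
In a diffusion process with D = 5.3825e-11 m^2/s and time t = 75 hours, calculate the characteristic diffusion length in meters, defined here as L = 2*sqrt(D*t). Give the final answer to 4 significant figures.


t = 75 hr = 270000 s
Diffusion length = 2*sqrt(D*t)
= 2*sqrt(5.3825e-11 * 270000)
= 7.624e-03 m


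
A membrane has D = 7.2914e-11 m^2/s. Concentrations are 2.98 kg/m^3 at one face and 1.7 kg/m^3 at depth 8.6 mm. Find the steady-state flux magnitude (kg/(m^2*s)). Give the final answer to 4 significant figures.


J = -D * (dC/dx) = D * (C1 - C2) / dx
J = 7.2914e-11 * (2.98 - 1.7) / 8.6e-03
J = 1.085e-08 kg/(m^2*s)


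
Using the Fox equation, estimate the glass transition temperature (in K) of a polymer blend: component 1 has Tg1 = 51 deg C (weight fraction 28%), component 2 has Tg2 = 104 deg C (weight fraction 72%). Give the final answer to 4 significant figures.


1/Tg = w1/Tg1 + w2/Tg2 (in Kelvin)
Tg1 = 324.15 K, Tg2 = 377.15 K
1/Tg = 0.28/324.15 + 0.72/377.15
Tg = 360.6 K


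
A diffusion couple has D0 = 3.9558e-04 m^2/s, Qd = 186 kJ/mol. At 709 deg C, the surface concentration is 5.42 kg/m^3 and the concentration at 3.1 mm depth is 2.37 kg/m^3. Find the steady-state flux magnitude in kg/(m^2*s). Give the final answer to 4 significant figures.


Step 1: D = D0 * exp(-Qd/(R*T))
T = 709 + 273.15 = 982.15 K
D = 3.9558e-04 * exp(-186e3 / (8.314 * 982.15)) = 5.06591e-14 m^2/s
Step 2: J = D * (C1 - C2) / dx
J = 5.06591e-14 * (5.42 - 2.37) / 3.1e-03
J = 4.984e-11 kg/(m^2*s)


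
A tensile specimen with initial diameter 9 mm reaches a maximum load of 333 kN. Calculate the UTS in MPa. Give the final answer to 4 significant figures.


A0 = pi*(d/2)^2 = pi*(9/2)^2 = 63.6173 mm^2
UTS = F_max / A0 = 333*1000 / 63.6173
UTS = 5234 MPa


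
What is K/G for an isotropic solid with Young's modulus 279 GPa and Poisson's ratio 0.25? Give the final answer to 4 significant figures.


G = E / (2*(1+nu))
G = 279 / (2*(1+0.25)) = 111.6 GPa
K = E / (3*(1-2*nu))
K = 279 / (3*(1-2*0.25)) = 186 GPa
K/G = 186 / 111.6 = 1.667


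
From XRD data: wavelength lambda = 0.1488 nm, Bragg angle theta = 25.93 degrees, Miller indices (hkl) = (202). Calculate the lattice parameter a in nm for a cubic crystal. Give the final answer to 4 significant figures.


d = lambda / (2*sin(theta))
d = 0.1488 / (2*sin(25.93 deg))
d = 0.170146 nm
a = d * sqrt(h^2+k^2+l^2) = 0.170146 * sqrt(8)
a = 0.4812 nm


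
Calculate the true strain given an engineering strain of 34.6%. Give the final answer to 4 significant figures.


epsilon_true = ln(1 + epsilon_eng)
epsilon_true = ln(1 + 0.346)
epsilon_true = 0.2971


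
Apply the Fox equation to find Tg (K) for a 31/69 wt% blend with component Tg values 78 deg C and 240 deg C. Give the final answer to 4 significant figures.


1/Tg = w1/Tg1 + w2/Tg2 (in Kelvin)
Tg1 = 351.15 K, Tg2 = 513.15 K
1/Tg = 0.31/351.15 + 0.69/513.15
Tg = 448.9 K


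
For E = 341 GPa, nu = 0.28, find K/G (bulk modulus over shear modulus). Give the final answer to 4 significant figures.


G = E / (2*(1+nu))
G = 341 / (2*(1+0.28)) = 133.203 GPa
K = E / (3*(1-2*nu))
K = 341 / (3*(1-2*0.28)) = 258.333 GPa
K/G = 258.333 / 133.203 = 1.939


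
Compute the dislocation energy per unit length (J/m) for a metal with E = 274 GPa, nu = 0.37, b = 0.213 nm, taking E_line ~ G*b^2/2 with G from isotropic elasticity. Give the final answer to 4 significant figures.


Step 1: G = E / (2*(1+nu))
G = 274 / (2*(1+0.37)) = 100 GPa = 1e+11 Pa
Step 2: E_line = G*b^2/2
b = 0.213 nm = 2.13e-10 m
E_line = 0.5 * 1e+11 * (2.13e-10)^2 = 2.268e-09 J/m


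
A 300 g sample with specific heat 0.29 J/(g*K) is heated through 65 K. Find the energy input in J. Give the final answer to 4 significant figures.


Q = m * cp * dT
Q = 300 * 0.29 * 65
Q = 5655 J


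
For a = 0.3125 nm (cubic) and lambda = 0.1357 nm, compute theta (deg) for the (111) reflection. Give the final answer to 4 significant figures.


d = a / sqrt(h^2+k^2+l^2)
d = 0.3125 / sqrt(3) = 0.180422 nm
lambda = 2*d*sin(theta)  =>  sin(theta) = lambda / (2*d)
sin(theta) = 0.1357 / (2 * 0.180422) = 0.376063
theta = 22.09 deg


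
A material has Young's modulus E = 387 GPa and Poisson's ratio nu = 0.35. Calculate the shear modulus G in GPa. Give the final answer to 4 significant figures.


G = E / (2*(1+nu))
G = 387 / (2*(1+0.35))
G = 143.3 GPa


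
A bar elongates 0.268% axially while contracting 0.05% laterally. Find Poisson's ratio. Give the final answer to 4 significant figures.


nu = -epsilon_lat / epsilon_axial
Lateral strain is contraction (negative), so using magnitudes:
nu = 0.05 / 0.268
nu = 0.1866


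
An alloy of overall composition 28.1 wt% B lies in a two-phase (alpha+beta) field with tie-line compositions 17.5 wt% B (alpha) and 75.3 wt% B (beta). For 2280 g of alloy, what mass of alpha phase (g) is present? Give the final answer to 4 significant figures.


f_alpha = (C_beta - C0) / (C_beta - C_alpha)
f_alpha = (75.3 - 28.1) / (75.3 - 17.5) = 0.816609
m_alpha = f_alpha * m_total = 0.816609 * 2280 = 1862 g


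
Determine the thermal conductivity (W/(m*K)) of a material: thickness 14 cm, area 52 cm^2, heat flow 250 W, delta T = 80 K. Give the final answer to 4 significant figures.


k = Q*L / (A*dT)
L = 0.14 m, A = 5.2e-03 m^2
k = 250 * 0.14 / (5.2e-03 * 80)
k = 84.13 W/(m*K)


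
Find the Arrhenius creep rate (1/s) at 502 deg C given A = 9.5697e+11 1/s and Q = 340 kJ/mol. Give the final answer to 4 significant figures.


rate = A * exp(-Q / (R*T))
T = 502 + 273.15 = 775.15 K
rate = 9.5697e+11 * exp(-340e3 / (8.314 * 775.15))
rate = 1.171e-11 1/s


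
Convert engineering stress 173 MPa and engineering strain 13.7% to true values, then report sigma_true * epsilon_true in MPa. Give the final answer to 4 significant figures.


sigma_true = sigma_eng * (1 + epsilon_eng)
sigma_true = 173 * (1 + 0.137) = 196.701 MPa
epsilon_true = ln(1 + epsilon_eng)
epsilon_true = ln(1 + 0.137) = 0.128393
sigma_true * epsilon_true = 196.701 * 0.128393 = 25.26 MPa


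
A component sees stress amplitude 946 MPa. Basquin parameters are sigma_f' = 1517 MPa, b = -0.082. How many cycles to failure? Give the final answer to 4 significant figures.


sigma_a = sigma_f' * (2*Nf)^b
2*Nf = (sigma_a / sigma_f')^(1/b)
2*Nf = (946 / 1517)^(1/-0.082)
2*Nf = 317.068
Nf = 158.5 cycles


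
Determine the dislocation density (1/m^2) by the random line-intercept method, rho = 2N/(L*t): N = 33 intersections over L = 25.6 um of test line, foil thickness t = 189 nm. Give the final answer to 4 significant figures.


rho = 2N / (L * t)
L = 25.6 um = 2.56e-05 m, t = 189 nm = 1.89e-07 m
rho = 2 * 33 / (2.56e-05 * 1.89e-07)
rho = 1.364e+13 1/m^2


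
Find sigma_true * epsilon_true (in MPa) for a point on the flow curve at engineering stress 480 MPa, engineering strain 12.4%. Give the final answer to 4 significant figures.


sigma_true = sigma_eng * (1 + epsilon_eng)
sigma_true = 480 * (1 + 0.124) = 539.52 MPa
epsilon_true = ln(1 + epsilon_eng)
epsilon_true = ln(1 + 0.124) = 0.116894
sigma_true * epsilon_true = 539.52 * 0.116894 = 63.07 MPa


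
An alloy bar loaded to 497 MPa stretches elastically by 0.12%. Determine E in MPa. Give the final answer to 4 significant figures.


E = sigma / epsilon
epsilon = 0.12% = 1.2e-03
E = 497 / 1.2e-03
E = 414200 MPa


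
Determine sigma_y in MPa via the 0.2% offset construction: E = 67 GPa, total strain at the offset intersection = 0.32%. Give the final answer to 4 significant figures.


Offset strain = 0.002
Elastic strain at yield = total_strain - offset = 3.2e-03 - 0.002 = 1.2e-03
sigma_y = E * elastic_strain = 67000 * 1.2e-03
sigma_y = 80.4 MPa


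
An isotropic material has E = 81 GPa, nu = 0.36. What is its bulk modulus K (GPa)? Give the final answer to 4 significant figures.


K = E / (3*(1-2*nu))
K = 81 / (3*(1-2*0.36))
K = 96.43 GPa


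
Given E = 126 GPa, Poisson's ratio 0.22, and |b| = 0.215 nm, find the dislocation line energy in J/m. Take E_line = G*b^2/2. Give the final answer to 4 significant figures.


Step 1: G = E / (2*(1+nu))
G = 126 / (2*(1+0.22)) = 51.6393 GPa = 5.16393e+10 Pa
Step 2: E_line = G*b^2/2
b = 0.215 nm = 2.15e-10 m
E_line = 0.5 * 5.16393e+10 * (2.15e-10)^2 = 1.194e-09 J/m


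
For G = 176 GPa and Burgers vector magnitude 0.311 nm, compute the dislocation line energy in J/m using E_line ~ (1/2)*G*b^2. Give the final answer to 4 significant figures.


E = G*b^2/2
b = 0.311 nm = 3.11e-10 m
G = 176 GPa = 1.76e+11 Pa
E = 0.5 * 1.76e+11 * (3.11e-10)^2
E = 8.511e-09 J/m


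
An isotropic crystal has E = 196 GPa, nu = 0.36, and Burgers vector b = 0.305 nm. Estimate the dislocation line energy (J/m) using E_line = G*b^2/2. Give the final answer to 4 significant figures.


Step 1: G = E / (2*(1+nu))
G = 196 / (2*(1+0.36)) = 72.0588 GPa = 7.20588e+10 Pa
Step 2: E_line = G*b^2/2
b = 0.305 nm = 3.05e-10 m
E_line = 0.5 * 7.20588e+10 * (3.05e-10)^2 = 3.352e-09 J/m


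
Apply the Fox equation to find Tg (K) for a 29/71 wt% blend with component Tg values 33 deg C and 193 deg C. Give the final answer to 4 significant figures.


1/Tg = w1/Tg1 + w2/Tg2 (in Kelvin)
Tg1 = 306.15 K, Tg2 = 466.15 K
1/Tg = 0.29/306.15 + 0.71/466.15
Tg = 404.8 K


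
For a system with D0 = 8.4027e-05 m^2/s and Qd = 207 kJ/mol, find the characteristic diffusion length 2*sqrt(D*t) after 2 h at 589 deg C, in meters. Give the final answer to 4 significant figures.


Step 1: D = D0 * exp(-Qd/(R*T))
T = 862.15 K
D = 8.4027e-05 * exp(-207e3 / (8.314 * 862.15)) = 2.41303e-17 m^2/s
Step 2: L = 2*sqrt(D*t)
t = 2 h = 7200 s
L = 2*sqrt(2.41303e-17 * 7200) = 8.336e-07 m


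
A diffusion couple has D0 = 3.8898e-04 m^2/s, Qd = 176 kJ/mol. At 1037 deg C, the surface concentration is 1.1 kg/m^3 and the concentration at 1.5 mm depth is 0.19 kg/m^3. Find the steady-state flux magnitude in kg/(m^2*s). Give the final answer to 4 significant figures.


Step 1: D = D0 * exp(-Qd/(R*T))
T = 1037 + 273.15 = 1310.15 K
D = 3.8898e-04 * exp(-176e3 / (8.314 * 1310.15)) = 3.73847e-11 m^2/s
Step 2: J = D * (C1 - C2) / dx
J = 3.73847e-11 * (1.1 - 0.19) / 1.5e-03
J = 2.268e-08 kg/(m^2*s)


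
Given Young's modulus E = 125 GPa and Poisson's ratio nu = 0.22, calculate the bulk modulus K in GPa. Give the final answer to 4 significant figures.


K = E / (3*(1-2*nu))
K = 125 / (3*(1-2*0.22))
K = 74.4 GPa


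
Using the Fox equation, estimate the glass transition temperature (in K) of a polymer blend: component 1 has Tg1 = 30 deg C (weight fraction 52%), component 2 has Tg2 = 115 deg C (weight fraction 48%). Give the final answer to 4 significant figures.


1/Tg = w1/Tg1 + w2/Tg2 (in Kelvin)
Tg1 = 303.15 K, Tg2 = 388.15 K
1/Tg = 0.52/303.15 + 0.48/388.15
Tg = 338.8 K


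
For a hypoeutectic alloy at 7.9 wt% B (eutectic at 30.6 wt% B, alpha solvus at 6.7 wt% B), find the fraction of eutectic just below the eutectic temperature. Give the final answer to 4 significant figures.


f_primary = (C_e - C0) / (C_e - C_alpha_max)
f_primary = (30.6 - 7.9) / (30.6 - 6.7)
f_primary = 0.949791
f_eutectic = 1 - 0.949791 = 0.05021


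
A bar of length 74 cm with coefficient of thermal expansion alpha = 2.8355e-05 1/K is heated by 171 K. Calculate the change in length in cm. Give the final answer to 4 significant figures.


dL = L0 * alpha * dT
dL = 74 * 2.8355e-05 * 171
dL = 0.3588 cm


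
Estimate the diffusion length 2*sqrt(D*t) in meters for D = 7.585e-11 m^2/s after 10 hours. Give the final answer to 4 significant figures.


t = 10 hr = 36000 s
Diffusion length = 2*sqrt(D*t)
= 2*sqrt(7.585e-11 * 36000)
= 3.305e-03 m


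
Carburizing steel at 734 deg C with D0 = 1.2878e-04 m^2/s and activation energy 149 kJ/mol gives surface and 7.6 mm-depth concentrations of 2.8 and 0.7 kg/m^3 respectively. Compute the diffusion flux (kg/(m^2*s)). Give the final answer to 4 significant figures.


Step 1: D = D0 * exp(-Qd/(R*T))
T = 734 + 273.15 = 1007.15 K
D = 1.2878e-04 * exp(-149e3 / (8.314 * 1007.15)) = 2.40913e-12 m^2/s
Step 2: J = D * (C1 - C2) / dx
J = 2.40913e-12 * (2.8 - 0.7) / 7.6e-03
J = 6.657e-10 kg/(m^2*s)


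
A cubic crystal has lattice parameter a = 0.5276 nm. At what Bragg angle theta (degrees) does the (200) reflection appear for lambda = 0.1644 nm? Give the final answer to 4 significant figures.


d = a / sqrt(h^2+k^2+l^2)
d = 0.5276 / sqrt(4) = 0.2638 nm
lambda = 2*d*sin(theta)  =>  sin(theta) = lambda / (2*d)
sin(theta) = 0.1644 / (2 * 0.2638) = 0.3116
theta = 18.16 deg


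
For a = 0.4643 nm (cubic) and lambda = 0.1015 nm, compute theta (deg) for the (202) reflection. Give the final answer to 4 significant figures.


d = a / sqrt(h^2+k^2+l^2)
d = 0.4643 / sqrt(8) = 0.164155 nm
lambda = 2*d*sin(theta)  =>  sin(theta) = lambda / (2*d)
sin(theta) = 0.1015 / (2 * 0.164155) = 0.309159
theta = 18.01 deg


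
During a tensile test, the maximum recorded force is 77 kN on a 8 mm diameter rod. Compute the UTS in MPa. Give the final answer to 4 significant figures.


A0 = pi*(d/2)^2 = pi*(8/2)^2 = 50.2655 mm^2
UTS = F_max / A0 = 77*1000 / 50.2655
UTS = 1532 MPa


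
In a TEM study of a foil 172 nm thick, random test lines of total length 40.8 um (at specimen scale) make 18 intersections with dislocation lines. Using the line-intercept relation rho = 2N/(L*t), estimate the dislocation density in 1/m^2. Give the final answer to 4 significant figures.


rho = 2N / (L * t)
L = 40.8 um = 4.08e-05 m, t = 172 nm = 1.72e-07 m
rho = 2 * 18 / (4.08e-05 * 1.72e-07)
rho = 5.13e+12 1/m^2


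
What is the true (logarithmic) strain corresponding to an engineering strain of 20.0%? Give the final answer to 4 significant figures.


epsilon_true = ln(1 + epsilon_eng)
epsilon_true = ln(1 + 0.2)
epsilon_true = 0.1823


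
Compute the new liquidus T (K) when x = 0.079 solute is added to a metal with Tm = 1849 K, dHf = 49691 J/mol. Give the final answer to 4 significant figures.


dT = R*Tm^2*x / dHf
dT = 8.314 * 1849^2 * 0.079 / 49691
dT = 45.189 K
T_new = 1849 - 45.189 = 1804 K


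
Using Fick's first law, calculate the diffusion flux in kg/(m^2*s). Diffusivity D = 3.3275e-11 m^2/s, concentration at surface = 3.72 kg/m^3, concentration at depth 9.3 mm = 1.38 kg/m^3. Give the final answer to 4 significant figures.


J = -D * (dC/dx) = D * (C1 - C2) / dx
J = 3.3275e-11 * (3.72 - 1.38) / 9.3e-03
J = 8.372e-09 kg/(m^2*s)
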